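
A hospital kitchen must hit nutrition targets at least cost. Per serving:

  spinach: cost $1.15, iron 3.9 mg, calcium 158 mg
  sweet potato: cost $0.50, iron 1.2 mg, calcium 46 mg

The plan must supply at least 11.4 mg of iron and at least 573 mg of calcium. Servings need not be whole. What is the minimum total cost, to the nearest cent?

A basic optimal solution has at most two foods positive. Try each food alone and each pair with both targets met exactly.
spinach only: max(11.4/3.9, 573/158) = 3.627 servings → $4.17.
sweet potato only: max(11.4/1.2, 573/46) = 12.46 servings → $6.23.
spinach + sweet potato: the both-tight solution has a negative serving — not a feasible corner.
Cheapest feasible corner: $4.17.

$4.17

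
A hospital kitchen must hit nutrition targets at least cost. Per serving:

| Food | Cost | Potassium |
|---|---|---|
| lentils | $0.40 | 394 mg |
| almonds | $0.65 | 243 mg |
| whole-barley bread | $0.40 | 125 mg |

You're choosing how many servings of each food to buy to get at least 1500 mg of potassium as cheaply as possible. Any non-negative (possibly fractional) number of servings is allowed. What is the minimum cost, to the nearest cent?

Cost per mg of potassium: lentils $0.0010, almonds $0.0027, whole-barley bread $0.0032.
With no serving limits, use only lentils: 1500 mg / 394 mg = 3.807 servings × $0.40 = $1.52.

$1.52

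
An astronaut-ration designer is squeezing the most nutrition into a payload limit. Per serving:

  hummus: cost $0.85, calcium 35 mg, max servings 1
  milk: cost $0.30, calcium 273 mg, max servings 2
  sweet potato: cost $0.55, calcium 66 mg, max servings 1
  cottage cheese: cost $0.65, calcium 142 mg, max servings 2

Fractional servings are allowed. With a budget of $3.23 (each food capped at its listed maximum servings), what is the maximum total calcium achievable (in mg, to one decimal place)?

Calcium per dollar: milk 910, cottage cheese 218.5, sweet potato 120, hummus 41.18.
Take 2 servings of milk: spends $0.60, +546.0 mg calcium (running total 546.0 mg).
Take 2 servings of cottage cheese: spends $1.30, +284.0 mg calcium (running total 830.0 mg).
Take 1 serving of sweet potato: spends $0.55, +66.0 mg calcium (running total 896.0 mg).
Take 0.9176 servings of hummus: spends $0.78, +32.1 mg calcium (running total 928.1 mg).
Greedy by best ratio exhausts the cost allowance optimally: 928.1 mg.

928.1 mg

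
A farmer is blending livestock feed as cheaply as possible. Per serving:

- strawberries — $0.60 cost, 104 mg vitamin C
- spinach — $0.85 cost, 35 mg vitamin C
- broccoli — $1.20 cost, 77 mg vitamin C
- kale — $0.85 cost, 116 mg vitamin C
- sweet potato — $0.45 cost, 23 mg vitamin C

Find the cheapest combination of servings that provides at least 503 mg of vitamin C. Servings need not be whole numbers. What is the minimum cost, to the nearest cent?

$2.90

Cost per mg of vitamin C: strawberries $0.0058, kale $0.0073, broccoli $0.0156, sweet potato $0.0196, spinach $0.0243.
With no serving limits, use only strawberries: 503 mg / 104 mg = 4.837 servings × $0.60 = $2.90.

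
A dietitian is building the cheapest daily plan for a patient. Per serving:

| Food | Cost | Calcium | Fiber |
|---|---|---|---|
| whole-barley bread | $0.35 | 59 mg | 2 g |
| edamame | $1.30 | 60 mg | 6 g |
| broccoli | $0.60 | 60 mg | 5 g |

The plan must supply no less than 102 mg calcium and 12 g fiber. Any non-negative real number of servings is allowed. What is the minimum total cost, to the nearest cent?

whole-barley bread only: max(102/59, 12/2) = 6 servings → $2.10.
edamame only: max(102/60, 12/6) = 2 servings → $2.60.
broccoli only: max(102/60, 12/5) = 2.4 servings → $1.44.
whole-barley bread + edamame: intersection lies outside the first quadrant.
whole-barley bread + broccoli: intersection lies outside the first quadrant.
edamame + broccoli: intersection lies outside the first quadrant.
So the least-cost plan costs $1.44.

$1.44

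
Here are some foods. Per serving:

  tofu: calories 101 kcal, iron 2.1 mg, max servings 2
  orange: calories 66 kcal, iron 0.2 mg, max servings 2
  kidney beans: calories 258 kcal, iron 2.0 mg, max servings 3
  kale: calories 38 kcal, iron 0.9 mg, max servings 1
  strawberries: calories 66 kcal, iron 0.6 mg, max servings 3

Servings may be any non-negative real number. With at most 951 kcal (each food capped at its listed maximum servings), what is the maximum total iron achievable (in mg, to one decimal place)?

Iron per kcal: kale 0.02368, tofu 0.02079, strawberries 0.009091, kidney beans 0.007752, orange 0.00303.
Take 1 serving of kale: uses 38 kcal, +0.9 mg iron (running total 0.9 mg).
Take 2 servings of tofu: uses 202 kcal, +4.2 mg iron (running total 5.1 mg).
Take 3 servings of strawberries: uses 198 kcal, +1.8 mg iron (running total 6.9 mg).
Take 1.988 servings of kidney beans: uses 513 kcal, +4.0 mg iron (running total 10.9 mg).
Greedy by best ratio exhausts the calories allowance optimally: 10.9 mg.

10.9 mg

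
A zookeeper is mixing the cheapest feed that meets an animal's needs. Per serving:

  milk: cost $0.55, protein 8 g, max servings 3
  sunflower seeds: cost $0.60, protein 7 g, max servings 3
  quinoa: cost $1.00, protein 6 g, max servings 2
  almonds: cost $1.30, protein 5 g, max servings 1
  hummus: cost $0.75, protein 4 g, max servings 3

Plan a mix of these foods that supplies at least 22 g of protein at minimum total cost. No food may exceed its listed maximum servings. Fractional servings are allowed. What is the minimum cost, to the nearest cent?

Cost per g of protein: milk $0.0688, sunflower seeds $0.0857, quinoa $0.1667, hummus $0.1875, almonds $0.2600.
Take 2.75 servings of milk: +22.0 g protein for $1.51 (total $1.51, still need 0.0 g).
Greedy by cheapest-per-g is optimal for a single linear constraint, so the minimum cost is $1.51.

$1.51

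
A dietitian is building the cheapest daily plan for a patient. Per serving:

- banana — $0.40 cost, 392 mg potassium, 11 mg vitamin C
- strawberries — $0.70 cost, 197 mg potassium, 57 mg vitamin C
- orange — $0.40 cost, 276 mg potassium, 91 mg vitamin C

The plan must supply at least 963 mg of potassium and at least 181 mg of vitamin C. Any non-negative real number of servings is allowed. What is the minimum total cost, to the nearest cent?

Check every corner: each single food scaled to meet both minima, and each pair solved so both constraints bind.
banana only: max(963/392, 181/11) = 16.45 servings → $6.58.
strawberries only: max(963/197, 181/57) = 4.888 servings → $3.42.
orange only: max(963/276, 181/91) = 3.489 servings → $1.40.
banana + strawberries with both tight: 0.9533 servings and 2.991 servings → $2.48.
banana + orange with both tight: 1.154 servings and 1.849 servings → $1.20.
strawberries + orange with both targets exact would need a negative amount; discard.
So the least-cost plan costs $1.20.

$1.20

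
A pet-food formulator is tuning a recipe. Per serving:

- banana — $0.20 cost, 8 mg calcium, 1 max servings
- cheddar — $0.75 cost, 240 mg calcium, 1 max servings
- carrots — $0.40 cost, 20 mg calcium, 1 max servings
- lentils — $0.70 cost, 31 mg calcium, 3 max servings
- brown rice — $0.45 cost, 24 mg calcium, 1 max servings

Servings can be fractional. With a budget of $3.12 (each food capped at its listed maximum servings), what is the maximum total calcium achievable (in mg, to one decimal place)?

351.3 mg

Calcium per dollar: cheddar 320, brown rice 53.33, carrots 50, lentils 44.29, banana 40.
Take 1 serving of cheddar: spends $0.75, +240.0 mg calcium (running total 240.0 mg).
Take 1 serving of brown rice: spends $0.45, +24.0 mg calcium (running total 264.0 mg).
Take 1 serving of carrots: spends $0.40, +20.0 mg calcium (running total 284.0 mg).
Take 2.171 servings of lentils: spends $1.52, +67.3 mg calcium (running total 351.3 mg).
Filling greedily by calcium-per-dollar is optimal for one linear limit, giving 351.3 mg.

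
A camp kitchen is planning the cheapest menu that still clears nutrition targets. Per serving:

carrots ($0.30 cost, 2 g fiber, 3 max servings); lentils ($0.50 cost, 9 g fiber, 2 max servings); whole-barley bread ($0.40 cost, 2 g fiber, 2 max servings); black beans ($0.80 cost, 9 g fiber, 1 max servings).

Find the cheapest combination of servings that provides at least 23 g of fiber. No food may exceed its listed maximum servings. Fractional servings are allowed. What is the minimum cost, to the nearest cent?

$1.44

Cost per g of fiber: lentils $0.0556, black beans $0.0889, carrots $0.1500, whole-barley bread $0.2000.
Take 2 servings of lentils: +18.0 g fiber for $1.00 (total $1.00, still need 5.0 g).
Take 0.5556 servings of black beans: +5.0 g fiber for $0.44 (total $1.44, still need 0.0 g).
Greedy by cheapest-per-g is optimal for a single linear constraint, so the minimum cost is $1.44.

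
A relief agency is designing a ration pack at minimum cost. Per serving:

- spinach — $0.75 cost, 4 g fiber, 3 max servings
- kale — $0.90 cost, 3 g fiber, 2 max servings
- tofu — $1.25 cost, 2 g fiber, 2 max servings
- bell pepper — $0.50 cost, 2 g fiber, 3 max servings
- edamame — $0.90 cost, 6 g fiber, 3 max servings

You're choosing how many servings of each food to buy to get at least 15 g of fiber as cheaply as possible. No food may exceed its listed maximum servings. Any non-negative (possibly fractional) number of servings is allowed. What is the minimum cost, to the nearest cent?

$2.25

Cost per g of fiber: edamame $0.1500, spinach $0.1875, bell pepper $0.2500, kale $0.3000, tofu $0.6250.
Take 2.5 servings of edamame: +15.0 g fiber for $2.25 (total $2.25, still need 0.0 g).
Greedy by cheapest-per-g is optimal for a single linear constraint, so the minimum cost is $2.25.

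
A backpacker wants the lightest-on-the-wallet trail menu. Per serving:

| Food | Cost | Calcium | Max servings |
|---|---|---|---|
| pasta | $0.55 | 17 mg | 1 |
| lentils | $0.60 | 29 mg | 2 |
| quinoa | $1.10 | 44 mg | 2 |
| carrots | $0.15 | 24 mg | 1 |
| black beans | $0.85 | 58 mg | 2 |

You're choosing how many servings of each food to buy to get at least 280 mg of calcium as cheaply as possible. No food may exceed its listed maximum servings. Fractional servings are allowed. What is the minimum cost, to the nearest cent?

$5.10

Cost per mg of calcium: carrots $0.0063, black beans $0.0147, lentils $0.0207, quinoa $0.0250, pasta $0.0324.
Take 1 serving of carrots: +24.0 mg calcium for $0.15 (total $0.15, still need 256.0 mg).
Take 2 servings of black beans: +116.0 mg calcium for $1.70 (total $1.85, still need 140.0 mg).
Take 2 servings of lentils: +58.0 mg calcium for $1.20 (total $3.05, still need 82.0 mg).
Take 1.864 servings of quinoa: +82.0 mg calcium for $2.05 (total $5.10, still need 0.0 mg).
Filling from the cheapest source first is optimal under one linear minimum: $5.10.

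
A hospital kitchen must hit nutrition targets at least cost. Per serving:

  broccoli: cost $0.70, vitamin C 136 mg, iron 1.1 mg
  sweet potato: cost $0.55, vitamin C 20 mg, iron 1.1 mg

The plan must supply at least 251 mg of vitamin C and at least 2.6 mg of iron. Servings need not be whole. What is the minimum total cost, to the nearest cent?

$1.56

Two binding constraints pin down two serving amounts, so the optimal mix uses at most two foods. The candidates are each food alone (scaled to the tighter of vitamin C/iron) and each pair with both constraints tight.
broccoli only: max(251/136, 2.6/1.1) = 2.364 servings → $1.65.
sweet potato only: max(251/20, 2.6/1.1) = 12.55 servings → $6.90.
broccoli + sweet potato with both tight: 1.756 servings and 0.6074 servings → $1.56.
So the least-cost plan costs $1.56.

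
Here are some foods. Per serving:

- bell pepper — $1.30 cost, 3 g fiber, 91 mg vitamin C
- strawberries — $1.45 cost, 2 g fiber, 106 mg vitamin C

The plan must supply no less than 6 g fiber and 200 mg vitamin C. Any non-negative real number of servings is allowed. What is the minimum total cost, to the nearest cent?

With two linear requirements the optimum uses one or two foods; enumerate the corners.
bell pepper only: max(6/3, 200/91) = 2.198 servings → $2.86.
strawberries only: max(6/2, 200/106) = 3 servings → $4.35.
bell pepper + strawberries with both tight: 1.735 servings and 0.3971 servings → $2.83.
Cheapest feasible corner: $2.83.

$2.83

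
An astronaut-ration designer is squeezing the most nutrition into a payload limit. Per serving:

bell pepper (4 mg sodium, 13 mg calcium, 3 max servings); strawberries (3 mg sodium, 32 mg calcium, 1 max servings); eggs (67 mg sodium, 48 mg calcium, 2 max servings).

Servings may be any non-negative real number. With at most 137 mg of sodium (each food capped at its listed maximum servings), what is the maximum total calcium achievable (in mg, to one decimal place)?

Calcium per mg sodium: strawberries 10.67, bell pepper 3.25, eggs 0.7164.
Take 1 serving of strawberries: uses 3 mg sodium, +32.0 mg calcium (running total 32.0 mg).
Take 3 servings of bell pepper: uses 12 mg sodium, +39.0 mg calcium (running total 71.0 mg).
Take 1.821 servings of eggs: uses 122 mg sodium, +87.4 mg calcium (running total 158.4 mg).
Filling greedily by calcium-per-mg sodium is optimal for one linear limit, giving 158.4 mg.

158.4 mg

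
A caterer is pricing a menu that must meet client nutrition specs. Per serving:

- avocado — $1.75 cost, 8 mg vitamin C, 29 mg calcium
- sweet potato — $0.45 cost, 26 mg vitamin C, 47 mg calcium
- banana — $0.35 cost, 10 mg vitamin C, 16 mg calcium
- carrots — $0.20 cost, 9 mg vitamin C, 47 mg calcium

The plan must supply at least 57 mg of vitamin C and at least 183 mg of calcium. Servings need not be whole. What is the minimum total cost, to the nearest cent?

The cheapest plan sits at a corner of the feasible region — with two constraints it uses at most two foods.
avocado only: max(57/8, 183/29) = 7.125 servings → $12.47.
sweet potato only: max(57/26, 183/47) = 3.894 servings → $1.75.
banana only: max(57/10, 183/16) = 11.44 servings → $4.00.
carrots only: max(57/9, 183/47) = 6.333 servings → $1.27.
avocado + sweet potato with both tight: 5.5 servings and 0.5 servings → $9.85.
avocado + banana with both tight: 5.667 servings and 1.167 servings → $10.32.
avocado + carrots: intersection lies outside the first quadrant.
sweet potato + banana with both targets exact would need a negative amount; discard.
sweet potato + carrots with both tight: 1.292 servings and 2.602 servings → $1.10.
banana + carrots with both tight: 3.166 servings and 2.816 servings → $1.67.
The minimum over all feasible corners is $1.10.

$1.10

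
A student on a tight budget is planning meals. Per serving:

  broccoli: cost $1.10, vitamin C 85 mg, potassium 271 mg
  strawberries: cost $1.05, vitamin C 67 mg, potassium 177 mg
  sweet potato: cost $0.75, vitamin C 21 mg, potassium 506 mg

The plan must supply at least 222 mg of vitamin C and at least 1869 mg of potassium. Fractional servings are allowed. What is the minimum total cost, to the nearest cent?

An LP optimum is at a vertex; with two nutrient constraints at most two foods are used. Check each candidate.
broccoli only: max(222/85, 1869/271) = 6.897 servings → $7.59.
strawberries only: max(222/67, 1869/177) = 10.56 servings → $11.09.
sweet potato only: max(222/21, 1869/506) = 10.57 servings → $7.93.
broccoli + strawberries: intersection lies outside the first quadrant.
broccoli + sweet potato with both tight: 1.958 servings and 2.645 servings → $4.14.
strawberries + sweet potato with both tight: 2.421 servings and 2.847 servings → $4.68.
Cheapest feasible corner: $4.14.

$4.14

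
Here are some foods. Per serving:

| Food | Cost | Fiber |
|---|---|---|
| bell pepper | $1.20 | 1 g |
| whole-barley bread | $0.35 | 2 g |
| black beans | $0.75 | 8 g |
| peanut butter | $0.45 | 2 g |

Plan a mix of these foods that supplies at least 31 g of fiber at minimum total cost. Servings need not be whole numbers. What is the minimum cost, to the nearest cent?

$2.91

Cost per g of fiber: black beans $0.0938, whole-barley bread $0.1750, peanut butter $0.2250, bell pepper $1.2000.
With no serving limits, use only black beans: 31 g / 8 g = 3.875 servings × $0.75 = $2.91.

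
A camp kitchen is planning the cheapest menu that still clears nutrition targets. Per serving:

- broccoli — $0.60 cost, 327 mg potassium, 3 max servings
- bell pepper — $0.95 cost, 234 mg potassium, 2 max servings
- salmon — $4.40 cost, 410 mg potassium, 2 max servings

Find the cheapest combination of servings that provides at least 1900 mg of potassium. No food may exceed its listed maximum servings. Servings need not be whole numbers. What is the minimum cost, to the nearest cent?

$8.54

Cost per mg of potassium: broccoli $0.0018, bell pepper $0.0041, salmon $0.0107.
Take 3 servings of broccoli: +981.0 mg potassium for $1.80 (total $1.80, still need 919.0 mg).
Take 2 servings of bell pepper: +468.0 mg potassium for $1.90 (total $3.70, still need 451.0 mg).
Take 1.1 servings of salmon: +451.0 mg potassium for $4.84 (total $8.54, still need 0.0 mg).
Greedy by cheapest-per-mg is optimal for a single linear constraint, so the minimum cost is $8.54.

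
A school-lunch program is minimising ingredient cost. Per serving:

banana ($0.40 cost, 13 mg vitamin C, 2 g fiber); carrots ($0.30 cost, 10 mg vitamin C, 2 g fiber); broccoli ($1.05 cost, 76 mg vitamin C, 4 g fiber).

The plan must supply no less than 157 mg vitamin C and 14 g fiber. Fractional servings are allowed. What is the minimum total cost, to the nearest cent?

banana only: max(157/13, 14/2) = 12.08 servings → $4.83.
carrots only: max(157/10, 14/2) = 15.7 servings → $4.71.
broccoli only: max(157/76, 14/4) = 3.5 servings → $3.67.
banana + carrots: intersection lies outside the first quadrant.
banana + broccoli with both tight: 4.36 servings and 1.32 servings → $3.13.
carrots + broccoli with both tight: 3.893 servings and 1.554 servings → $2.80.
So the least-cost plan costs $2.80.

$2.80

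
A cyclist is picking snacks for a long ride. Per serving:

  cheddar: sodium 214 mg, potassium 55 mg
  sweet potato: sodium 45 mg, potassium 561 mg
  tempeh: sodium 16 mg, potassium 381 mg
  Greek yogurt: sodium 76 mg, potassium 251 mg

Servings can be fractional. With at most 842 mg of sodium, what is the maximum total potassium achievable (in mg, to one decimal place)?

Potassium per mg sodium: tempeh 23.81, sweet potato 12.47, Greek yogurt 3.303, cheddar 0.257.
With no serving limits, spend the whole sodium allowance on tempeh: 842 mg / 16 mg × 381 mg = 20050.1 mg.

20050.1 mg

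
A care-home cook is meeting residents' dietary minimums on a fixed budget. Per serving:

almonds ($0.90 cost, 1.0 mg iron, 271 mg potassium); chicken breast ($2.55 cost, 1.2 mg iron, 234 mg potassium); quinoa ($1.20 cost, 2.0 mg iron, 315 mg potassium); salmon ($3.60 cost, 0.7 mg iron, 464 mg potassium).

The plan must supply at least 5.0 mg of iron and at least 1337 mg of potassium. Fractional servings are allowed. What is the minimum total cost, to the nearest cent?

$4.45

Two binding constraints pin down two serving amounts, so the optimal mix uses at most two foods. The candidates are each food alone (scaled to the tighter of iron/potassium) and each pair with both constraints tight.
almonds only: max(5.0/1.0, 1337/271) = 5 servings → $4.50.
chicken breast only: max(5.0/1.2, 1337/234) = 5.714 servings → $14.57.
quinoa only: max(5.0/2.0, 1337/315) = 4.244 servings → $5.09.
salmon only: max(5.0/0.7, 1337/464) = 7.143 servings → $25.71.
almonds + chicken breast with both tight: 4.763 servings and 0.1974 servings → $4.79.
almonds + quinoa with both tight: 4.841 servings and 0.0793 servings → $4.45.
almonds + salmon: the both-tight solution has a negative serving — not a feasible corner.
chicken breast + quinoa: the both-tight solution has a negative serving — not a feasible corner.
chicken breast + salmon with both tight: 3.522 servings and 1.105 servings → $12.96.
quinoa + salmon with both tight: 1.956 servings and 1.553 servings → $7.94.
The minimum over all feasible corners is $4.45.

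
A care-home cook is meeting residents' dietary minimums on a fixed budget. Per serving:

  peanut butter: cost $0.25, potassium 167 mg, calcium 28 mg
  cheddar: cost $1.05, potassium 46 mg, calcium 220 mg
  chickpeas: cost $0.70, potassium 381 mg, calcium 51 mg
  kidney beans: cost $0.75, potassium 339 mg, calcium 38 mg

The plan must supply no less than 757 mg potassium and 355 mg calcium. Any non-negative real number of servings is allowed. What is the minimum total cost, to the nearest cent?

$2.19

Check every corner: each single food scaled to meet both minima, and each pair solved so both constraints bind.
peanut butter only: max(757/167, 355/28) = 12.68 servings → $3.17.
cheddar only: max(757/46, 355/220) = 16.46 servings → $17.28.
chickpeas only: max(757/381, 355/51) = 6.961 servings → $4.87.
kidney beans only: max(757/339, 355/38) = 9.342 servings → $7.01.
peanut butter + cheddar with both tight: 4.237 servings and 1.074 servings → $2.19.
peanut butter + chickpeas: intersection lies outside the first quadrant.
peanut butter + kidney beans with both targets exact would need a negative amount; discard.
cheddar + chickpeas with both tight: 1.186 servings and 1.844 servings → $2.54.
cheddar + kidney beans with both tight: 1.257 servings and 2.062 servings → $2.87.
chickpeas + kidney beans: the both-tight solution has a negative serving — not a feasible corner.
Cheapest feasible corner: $2.19.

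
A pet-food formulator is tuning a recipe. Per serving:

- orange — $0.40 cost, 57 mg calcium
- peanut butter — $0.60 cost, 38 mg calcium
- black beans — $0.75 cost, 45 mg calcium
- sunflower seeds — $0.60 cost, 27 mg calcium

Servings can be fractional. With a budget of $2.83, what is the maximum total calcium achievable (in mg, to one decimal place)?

403.3 mg

Calcium per dollar: orange 142.5, peanut butter 63.33, black beans 60, sunflower seeds 45.
With no serving limits, spend the whole cost allowance on orange: $2.83 / $0.40 × 57 mg = 403.3 mg.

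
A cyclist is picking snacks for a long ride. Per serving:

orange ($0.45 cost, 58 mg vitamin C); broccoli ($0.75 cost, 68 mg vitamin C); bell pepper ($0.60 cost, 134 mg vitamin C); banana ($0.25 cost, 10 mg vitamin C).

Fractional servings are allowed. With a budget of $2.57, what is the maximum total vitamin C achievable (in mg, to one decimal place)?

574.0 mg

Vitamin C per dollar: bell pepper 223.3, orange 128.9, broccoli 90.67, banana 40.
With no serving limits, spend the whole cost allowance on bell pepper: $2.57 / $0.60 × 134 mg = 574.0 mg.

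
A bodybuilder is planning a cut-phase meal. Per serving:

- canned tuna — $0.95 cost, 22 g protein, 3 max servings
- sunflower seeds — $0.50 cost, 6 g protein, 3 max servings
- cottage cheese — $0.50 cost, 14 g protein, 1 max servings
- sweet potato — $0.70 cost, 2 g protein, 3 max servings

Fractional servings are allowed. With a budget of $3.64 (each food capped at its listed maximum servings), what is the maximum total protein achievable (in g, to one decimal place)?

Protein per dollar: cottage cheese 28, canned tuna 23.16, sunflower seeds 12, sweet potato 2.857.
Take 1 serving of cottage cheese: spends $0.50, +14.0 g protein (running total 14.0 g).
Take 3 servings of canned tuna: spends $2.85, +66.0 g protein (running total 80.0 g).
Take 0.58 servings of sunflower seeds: spends $0.29, +3.5 g protein (running total 83.5 g).
Greedy by best ratio exhausts the cost allowance optimally: 83.5 g.

83.5 g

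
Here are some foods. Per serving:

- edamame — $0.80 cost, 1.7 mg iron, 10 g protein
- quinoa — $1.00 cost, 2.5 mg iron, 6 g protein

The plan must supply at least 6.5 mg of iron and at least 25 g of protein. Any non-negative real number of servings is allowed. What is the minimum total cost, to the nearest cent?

$2.79

An LP optimum is at a vertex; with two nutrient constraints at most two foods are used. Check each candidate.
edamame only: max(6.5/1.7, 25/10) = 3.824 servings → $3.06.
quinoa only: max(6.5/2.5, 25/6) = 4.167 servings → $4.17.
edamame + quinoa with both tight: 1.588 servings and 1.52 servings → $2.79.
Cheapest feasible corner: $2.79.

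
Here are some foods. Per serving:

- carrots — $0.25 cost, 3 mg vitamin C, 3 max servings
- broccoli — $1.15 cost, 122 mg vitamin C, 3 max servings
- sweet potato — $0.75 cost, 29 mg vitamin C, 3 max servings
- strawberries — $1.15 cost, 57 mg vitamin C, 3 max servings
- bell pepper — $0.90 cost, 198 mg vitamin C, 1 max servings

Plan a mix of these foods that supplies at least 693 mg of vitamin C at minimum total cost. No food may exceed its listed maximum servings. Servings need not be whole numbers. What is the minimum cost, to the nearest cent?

$6.95

Cost per mg of vitamin C: bell pepper $0.0045, broccoli $0.0094, strawberries $0.0202, sweet potato $0.0259, carrots $0.0833.
Take 1 serving of bell pepper: +198.0 mg vitamin C for $0.90 (total $0.90, still need 495.0 mg).
Take 3 servings of broccoli: +366.0 mg vitamin C for $3.45 (total $4.35, still need 129.0 mg).
Take 2.263 servings of strawberries: +129.0 mg vitamin C for $2.60 (total $6.95, still need 0.0 mg).
Filling from the cheapest source first is optimal under one linear minimum: $6.95.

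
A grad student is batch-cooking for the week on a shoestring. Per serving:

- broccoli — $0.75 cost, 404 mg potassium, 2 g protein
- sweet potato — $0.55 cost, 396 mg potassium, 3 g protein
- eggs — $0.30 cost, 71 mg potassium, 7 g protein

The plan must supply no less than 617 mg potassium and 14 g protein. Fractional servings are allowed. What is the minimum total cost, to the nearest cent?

An LP optimum is at a vertex; with two nutrient constraints at most two foods are used. Check each candidate.
broccoli only: max(617/404, 14/2) = 7 servings → $5.25.
sweet potato only: max(617/396, 14/3) = 4.667 servings → $2.57.
eggs only: max(617/71, 14/7) = 8.69 servings → $2.61.
broccoli + sweet potato: the both-tight solution has a negative serving — not a feasible corner.
broccoli + eggs with both tight: 1.238 servings and 1.646 servings → $1.42.
sweet potato + eggs with both tight: 1.299 servings and 1.443 servings → $1.15.
Cheapest feasible corner: $1.15.

$1.15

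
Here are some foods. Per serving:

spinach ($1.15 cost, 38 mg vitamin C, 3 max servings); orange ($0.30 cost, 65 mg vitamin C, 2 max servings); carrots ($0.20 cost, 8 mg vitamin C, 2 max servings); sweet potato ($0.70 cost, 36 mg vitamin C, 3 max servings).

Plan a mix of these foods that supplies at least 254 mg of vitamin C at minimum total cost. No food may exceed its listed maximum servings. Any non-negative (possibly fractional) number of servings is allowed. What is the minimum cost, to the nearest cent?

$3.10

Cost per mg of vitamin C: orange $0.0046, sweet potato $0.0194, carrots $0.0250, spinach $0.0303.
Take 2 servings of orange: +130.0 mg vitamin C for $0.60 (total $0.60, still need 124.0 mg).
Take 3 servings of sweet potato: +108.0 mg vitamin C for $2.10 (total $2.70, still need 16.0 mg).
Take 2 servings of carrots: +16.0 mg vitamin C for $0.40 (total $3.10, still need 0.0 mg).
Greedy by cheapest-per-mg is optimal for a single linear constraint, so the minimum cost is $3.10.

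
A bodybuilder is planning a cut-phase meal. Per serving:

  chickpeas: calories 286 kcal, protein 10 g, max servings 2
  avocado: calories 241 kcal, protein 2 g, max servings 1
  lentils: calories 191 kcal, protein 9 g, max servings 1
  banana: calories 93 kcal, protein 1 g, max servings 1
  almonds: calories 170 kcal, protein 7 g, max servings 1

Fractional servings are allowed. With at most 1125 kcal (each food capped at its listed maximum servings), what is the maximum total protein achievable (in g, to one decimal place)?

Protein per kcal: lentils 0.04712, almonds 0.04118, chickpeas 0.03497, banana 0.01075, avocado 0.008299.
Take 1 serving of lentils: uses 191 kcal, +9.0 g protein (running total 9.0 g).
Take 1 serving of almonds: uses 170 kcal, +7.0 g protein (running total 16.0 g).
Take 2 servings of chickpeas: uses 572 kcal, +20.0 g protein (running total 36.0 g).
Take 1 serving of banana: uses 93 kcal, +1.0 g protein (running total 37.0 g).
Take 0.4108 servings of avocado: uses 99 kcal, +0.8 g protein (running total 37.8 g).
Filling greedily by protein-per-kcal is optimal for one linear limit, giving 37.8 g.

37.8 g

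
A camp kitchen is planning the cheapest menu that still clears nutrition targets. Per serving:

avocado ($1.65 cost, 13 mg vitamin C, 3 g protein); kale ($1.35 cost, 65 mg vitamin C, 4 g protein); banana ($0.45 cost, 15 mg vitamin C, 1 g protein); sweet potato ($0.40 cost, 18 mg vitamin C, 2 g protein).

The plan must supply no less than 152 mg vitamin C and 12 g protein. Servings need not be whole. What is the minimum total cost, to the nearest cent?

$3.23

At the optimum either one food covers both requirements or two foods hit both targets exactly; no other combination can be cheaper.
avocado only: max(152/13, 12/3) = 11.69 servings → $19.29.
kale only: max(152/65, 12/4) = 3 servings → $4.05.
banana only: max(152/15, 12/1) = 12 servings → $5.40.
sweet potato only: max(152/18, 12/2) = 8.444 servings → $3.38.
avocado + kale with both tight: 1.203 servings and 2.098 servings → $4.82.
avocado + banana with both tight: 0.875 servings and 9.375 servings → $5.66.
avocado + sweet potato with both targets exact would need a negative amount; discard.
kale + banana: the both-tight solution has a negative serving — not a feasible corner.
kale + sweet potato with both tight: 1.517 servings and 2.966 servings → $3.23.
banana + sweet potato with both tight: 7.333 servings and 2.333 servings → $4.23.
Cheapest feasible corner: $3.23.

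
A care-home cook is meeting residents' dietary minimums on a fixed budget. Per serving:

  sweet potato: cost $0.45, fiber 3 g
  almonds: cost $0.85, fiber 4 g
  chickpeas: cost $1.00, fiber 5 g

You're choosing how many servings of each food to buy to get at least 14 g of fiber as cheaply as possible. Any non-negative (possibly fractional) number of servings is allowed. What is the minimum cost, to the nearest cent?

Cost per g of fiber: sweet potato $0.1500, chickpeas $0.2000, almonds $0.2125.
With no serving limits, use only sweet potato: 14 g / 3 g = 4.667 servings × $0.45 = $2.10.

$2.10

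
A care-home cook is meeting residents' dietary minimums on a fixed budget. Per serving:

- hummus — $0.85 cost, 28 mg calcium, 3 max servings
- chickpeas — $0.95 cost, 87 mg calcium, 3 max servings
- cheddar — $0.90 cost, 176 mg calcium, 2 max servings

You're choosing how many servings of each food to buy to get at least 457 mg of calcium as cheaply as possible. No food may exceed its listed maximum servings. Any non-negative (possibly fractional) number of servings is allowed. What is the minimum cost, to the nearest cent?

Cost per mg of calcium: cheddar $0.0051, chickpeas $0.0109, hummus $0.0304.
Take 2 servings of cheddar: +352.0 mg calcium for $1.80 (total $1.80, still need 105.0 mg).
Take 1.207 servings of chickpeas: +105.0 mg calcium for $1.15 (total $2.95, still need 0.0 mg).
Greedy by cheapest-per-mg is optimal for a single linear constraint, so the minimum cost is $2.95.

$2.95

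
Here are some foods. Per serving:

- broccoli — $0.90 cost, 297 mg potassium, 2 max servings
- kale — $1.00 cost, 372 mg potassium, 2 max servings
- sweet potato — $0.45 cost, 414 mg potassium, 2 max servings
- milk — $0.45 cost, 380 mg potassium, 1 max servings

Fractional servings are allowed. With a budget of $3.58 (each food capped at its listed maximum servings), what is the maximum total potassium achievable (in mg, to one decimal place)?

2027.9 mg

Potassium per dollar: sweet potato 920, milk 844.4, kale 372, broccoli 330.
Take 2 servings of sweet potato: spends $0.90, +828.0 mg potassium (running total 828.0 mg).
Take 1 serving of milk: spends $0.45, +380.0 mg potassium (running total 1208.0 mg).
Take 2 servings of kale: spends $2.00, +744.0 mg potassium (running total 1952.0 mg).
Take 0.2556 servings of broccoli: spends $0.23, +75.9 mg potassium (running total 2027.9 mg).
Greedy by best ratio exhausts the cost allowance optimally: 2027.9 mg.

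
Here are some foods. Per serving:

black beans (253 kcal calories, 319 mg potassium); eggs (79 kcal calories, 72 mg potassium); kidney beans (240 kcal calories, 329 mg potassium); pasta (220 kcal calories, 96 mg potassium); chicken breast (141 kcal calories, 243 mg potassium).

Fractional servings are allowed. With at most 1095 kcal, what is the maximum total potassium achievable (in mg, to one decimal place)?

Potassium per kcal: chicken breast 1.723, kidney beans 1.371, black beans 1.261, eggs 0.9114, pasta 0.4364.
With no serving limits, spend the whole calories allowance on chicken breast: 1095 kcal / 141 kcal × 243 mg = 1887.1 mg.

1887.1 mg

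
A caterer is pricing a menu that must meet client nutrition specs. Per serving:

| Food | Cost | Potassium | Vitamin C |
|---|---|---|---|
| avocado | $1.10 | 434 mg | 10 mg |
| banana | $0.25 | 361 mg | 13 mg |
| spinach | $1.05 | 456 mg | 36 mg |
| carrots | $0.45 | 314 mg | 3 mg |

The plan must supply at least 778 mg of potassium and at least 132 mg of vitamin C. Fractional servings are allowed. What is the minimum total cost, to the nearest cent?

This is a tiny linear program; its minimum lies at a vertex of the feasible set. List the vertices and price them.
avocado only: max(778/434, 132/10) = 13.2 servings → $14.52.
banana only: max(778/361, 132/13) = 10.15 servings → $2.54.
spinach only: max(778/456, 132/36) = 3.667 servings → $3.85.
carrots only: max(778/314, 132/3) = 44 servings → $19.80.
avocado + banana: the both-tight solution has a negative serving — not a feasible corner.
avocado + spinach: the both-tight solution has a negative serving — not a feasible corner.
avocado + carrots: intersection lies outside the first quadrant.
banana + spinach with both targets exact would need a negative amount; discard.
banana + carrots with both targets exact would need a negative amount; discard.
spinach + carrots: the both-tight solution has a negative serving — not a feasible corner.
Cheapest feasible corner: $2.54.

$2.54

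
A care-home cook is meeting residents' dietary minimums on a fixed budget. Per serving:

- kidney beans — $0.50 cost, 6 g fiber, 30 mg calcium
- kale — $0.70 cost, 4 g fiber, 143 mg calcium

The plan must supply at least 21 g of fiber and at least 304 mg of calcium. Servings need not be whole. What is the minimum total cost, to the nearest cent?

Compare the cost at each extreme point of the feasible region.
kidney beans only: max(21/6, 304/30) = 10.13 servings → $5.07.
kale only: max(21/4, 304/143) = 5.25 servings → $3.67.
kidney beans + kale with both tight: 2.421 servings and 1.618 servings → $2.34.
So the least-cost plan costs $2.34.

$2.34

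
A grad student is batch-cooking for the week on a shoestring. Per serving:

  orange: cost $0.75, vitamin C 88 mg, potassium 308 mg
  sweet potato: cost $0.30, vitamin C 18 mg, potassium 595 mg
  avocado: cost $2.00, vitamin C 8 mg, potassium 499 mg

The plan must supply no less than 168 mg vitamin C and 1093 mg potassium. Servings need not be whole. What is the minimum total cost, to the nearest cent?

$1.57

Compare the cost at each extreme point of the feasible region.
orange only: max(168/88, 1093/308) = 3.549 servings → $2.66.
sweet potato only: max(168/18, 1093/595) = 9.333 servings → $2.80.
avocado only: max(168/8, 1093/499) = 21 servings → $42.00.
orange + sweet potato with both tight: 1.715 servings and 0.9492 servings → $1.57.
orange + avocado with both tight: 1.812 servings and 1.072 servings → $3.50.
sweet potato + avocado with both targets exact would need a negative amount; discard.
The minimum over all feasible corners is $1.57.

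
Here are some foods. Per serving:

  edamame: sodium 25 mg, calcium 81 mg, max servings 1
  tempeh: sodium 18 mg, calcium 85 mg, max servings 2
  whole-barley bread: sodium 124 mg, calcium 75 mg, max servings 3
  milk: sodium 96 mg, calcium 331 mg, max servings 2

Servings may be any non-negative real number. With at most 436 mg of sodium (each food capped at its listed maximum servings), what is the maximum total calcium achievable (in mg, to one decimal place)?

1023.7 mg

Calcium per mg sodium: tempeh 4.722, milk 3.448, edamame 3.24, whole-barley bread 0.6048.
Take 2 servings of tempeh: uses 36 mg sodium, +170.0 mg calcium (running total 170.0 mg).
Take 2 servings of milk: uses 192 mg sodium, +662.0 mg calcium (running total 832.0 mg).
Take 1 serving of edamame: uses 25 mg sodium, +81.0 mg calcium (running total 913.0 mg).
Take 1.476 servings of whole-barley bread: uses 183 mg sodium, +110.7 mg calcium (running total 1023.7 mg).
Filling greedily by calcium-per-mg sodium is optimal for one linear limit, giving 1023.7 mg.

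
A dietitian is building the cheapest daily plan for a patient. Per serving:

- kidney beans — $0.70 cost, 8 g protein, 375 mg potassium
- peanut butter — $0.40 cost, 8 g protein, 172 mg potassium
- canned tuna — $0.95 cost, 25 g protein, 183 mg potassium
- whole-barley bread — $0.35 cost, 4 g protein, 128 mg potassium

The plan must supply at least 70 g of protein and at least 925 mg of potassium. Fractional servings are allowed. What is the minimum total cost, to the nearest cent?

kidney beans only: max(70/8, 925/375) = 8.75 servings → $6.12.
peanut butter only: max(70/8, 925/172) = 8.75 servings → $3.50.
canned tuna only: max(70/25, 925/183) = 5.055 servings → $4.80.
whole-barley bread only: max(70/4, 925/128) = 17.5 servings → $6.12.
kidney beans + peanut butter: intersection lies outside the first quadrant.
kidney beans + canned tuna with both tight: 1.304 servings and 2.383 servings → $3.18.
kidney beans + whole-barley bread: the both-tight solution has a negative serving — not a feasible corner.
peanut butter + canned tuna with both tight: 3.637 servings and 1.636 servings → $3.01.
peanut butter + whole-barley bread: intersection lies outside the first quadrant.
canned tuna + whole-barley bread with both tight: 2.131 servings and 4.179 servings → $3.49.
Cheapest feasible corner: $3.01.

$3.01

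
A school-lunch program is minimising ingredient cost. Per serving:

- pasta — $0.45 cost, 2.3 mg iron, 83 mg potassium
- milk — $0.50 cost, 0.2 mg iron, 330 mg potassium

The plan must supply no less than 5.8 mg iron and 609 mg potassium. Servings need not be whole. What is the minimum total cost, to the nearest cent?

pasta only: max(5.8/2.3, 609/83) = 7.337 servings → $3.30.
milk only: max(5.8/0.2, 609/330) = 29 servings → $14.50.
pasta + milk with both tight: 2.414 servings and 1.238 servings → $1.71.
So the least-cost plan costs $1.71.

$1.71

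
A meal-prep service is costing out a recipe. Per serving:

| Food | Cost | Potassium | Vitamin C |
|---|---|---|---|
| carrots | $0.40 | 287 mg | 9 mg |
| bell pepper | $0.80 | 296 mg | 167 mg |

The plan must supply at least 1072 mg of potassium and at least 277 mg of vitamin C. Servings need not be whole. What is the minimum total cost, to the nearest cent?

carrots only: max(1072/287, 277/9) = 30.78 servings → $12.31.
bell pepper only: max(1072/296, 277/167) = 3.622 servings → $2.90.
carrots + bell pepper with both tight: 2.144 servings and 1.543 servings → $2.09.
Cheapest feasible corner: $2.09.

$2.09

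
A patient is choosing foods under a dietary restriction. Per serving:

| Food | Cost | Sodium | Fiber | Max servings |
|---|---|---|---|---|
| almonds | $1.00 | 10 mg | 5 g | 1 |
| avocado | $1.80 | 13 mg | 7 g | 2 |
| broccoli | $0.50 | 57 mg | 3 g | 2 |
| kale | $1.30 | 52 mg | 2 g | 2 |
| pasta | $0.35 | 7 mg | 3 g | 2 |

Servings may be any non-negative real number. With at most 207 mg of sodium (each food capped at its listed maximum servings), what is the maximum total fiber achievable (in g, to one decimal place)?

Fiber per mg sodium: avocado 0.5385, almonds 0.5, pasta 0.4286, broccoli 0.05263, kale 0.03846.
Take 2 servings of avocado: uses 26 mg sodium, +14.0 g fiber (running total 14.0 g).
Take 1 serving of almonds: uses 10 mg sodium, +5.0 g fiber (running total 19.0 g).
Take 2 servings of pasta: uses 14 mg sodium, +6.0 g fiber (running total 25.0 g).
Take 2 servings of broccoli: uses 114 mg sodium, +6.0 g fiber (running total 31.0 g).
Take 0.8269 servings of kale: uses 43 mg sodium, +1.7 g fiber (running total 32.7 g).
Greedy by best ratio exhausts the sodium allowance optimally: 32.7 g.

32.7 g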